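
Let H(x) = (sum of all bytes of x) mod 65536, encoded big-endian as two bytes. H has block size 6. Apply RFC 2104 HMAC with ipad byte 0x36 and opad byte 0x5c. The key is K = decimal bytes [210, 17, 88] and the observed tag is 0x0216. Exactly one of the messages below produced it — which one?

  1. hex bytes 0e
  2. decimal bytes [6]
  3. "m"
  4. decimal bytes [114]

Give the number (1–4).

2

Key decimal bytes [210, 17, 88] = d2 11 58 is 3 bytes ≤ B = 6; zero-pad to 6 bytes: K' = d2 11 58 00 00 00.
K' ⊕ ipad = e4 27 6e 36 36 36; K' ⊕ opad = 8e 4d 04 5c 5c 5c.
m1: inner = H(e4 27 6e 36 36 36 0e) = 02 29; tag = H(8e 4d 04 5c 5c 5c 02 29) = 021e
m2: inner = H(e4 27 6e 36 36 36 06) = 02 21; tag = H(8e 4d 04 5c 5c 5c 02 21) = 0216 ← matches
m3: inner = H(e4 27 6e 36 36 36 6d) = 02 88; tag = H(8e 4d 04 5c 5c 5c 02 88) = 027d
m4: inner = H(e4 27 6e 36 36 36 72) = 02 8d; tag = H(8e 4d 04 5c 5c 5c 02 8d) = 0282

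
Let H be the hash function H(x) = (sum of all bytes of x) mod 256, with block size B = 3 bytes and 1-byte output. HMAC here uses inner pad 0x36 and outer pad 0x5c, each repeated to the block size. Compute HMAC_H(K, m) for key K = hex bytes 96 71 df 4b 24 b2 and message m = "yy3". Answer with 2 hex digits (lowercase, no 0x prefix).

d5

Key hex bytes 96 71 df 4b 24 b2 is 6 bytes > B = 3, so hash it first: H(key) = 07, then zero-pad to 3 bytes: K' = 07 00 00.
K' ⊕ ipad = 31 36 36.  K' ⊕ opad = 5b 5c 5c.
Inner input = (K'⊕ipad) ∥ m = 31 36 36 ∥ 79 79 33.
Inner hash: sum = 49+54+54+121+121+51 = 450; mod 256 = 194 → c2.
Outer input = (K'⊕opad) ∥ inner = 5b 5c 5c ∥ c2.
Outer hash (tag): sum = 91+92+92+194 = 469; mod 256 = 213 → d5.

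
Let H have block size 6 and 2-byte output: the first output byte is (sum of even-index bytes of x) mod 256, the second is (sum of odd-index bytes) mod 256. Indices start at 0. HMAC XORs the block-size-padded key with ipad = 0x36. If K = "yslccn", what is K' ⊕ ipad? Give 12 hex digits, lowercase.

Key "yslccn" = 79 73 6c 63 63 6e is exactly B = 6 bytes: K' = 79 73 6c 63 63 6e.
XOR each byte with 0x36: 79⊕36=4f, 73⊕36=45, 6c⊕36=5a, 63⊕36=55, 63⊕36=55, 6e⊕36=58.

4f455a555558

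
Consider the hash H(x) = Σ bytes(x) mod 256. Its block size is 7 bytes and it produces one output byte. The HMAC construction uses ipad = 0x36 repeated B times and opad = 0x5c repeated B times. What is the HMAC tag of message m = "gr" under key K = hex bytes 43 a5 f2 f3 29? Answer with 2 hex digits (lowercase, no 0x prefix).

97

Key hex bytes 43 a5 f2 f3 29 is 5 bytes ≤ B = 7; zero-pad to 7 bytes: K' = 43 a5 f2 f3 29 00 00.
K' ⊕ ipad = 75 93 c4 c5 1f 36 36.  K' ⊕ opad = 1f f9 ae af 75 5c 5c.
Inner input = (K'⊕ipad) ∥ m = 75 93 c4 c5 1f 36 36 ∥ 67 72.
Inner hash: sum = 117+147+196+197+31+54+54+103+114 = 1013; mod 256 = 245 → f5.
Outer input = (K'⊕opad) ∥ inner = 1f f9 ae af 75 5c 5c ∥ f5.
Outer hash (tag): sum = 31+249+174+175+117+92+92+245 = 1175; mod 256 = 151 → 97.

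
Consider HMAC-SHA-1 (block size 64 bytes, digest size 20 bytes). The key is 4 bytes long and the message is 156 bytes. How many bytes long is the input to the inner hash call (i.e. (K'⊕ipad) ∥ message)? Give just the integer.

220

Key is 4 ≤ 64 bytes, zero-padded: |K'| = 64.
Inner input = (K'⊕ipad) ∥ m → 64 + 156 = 220 bytes.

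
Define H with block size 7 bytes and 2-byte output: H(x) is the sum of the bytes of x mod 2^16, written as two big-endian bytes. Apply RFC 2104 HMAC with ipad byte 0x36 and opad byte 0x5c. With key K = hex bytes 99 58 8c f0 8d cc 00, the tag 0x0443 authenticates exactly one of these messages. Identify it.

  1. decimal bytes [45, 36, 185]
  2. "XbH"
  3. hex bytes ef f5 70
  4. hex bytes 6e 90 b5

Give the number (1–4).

Key hex bytes 99 58 8c f0 8d cc 00 is exactly B = 7 bytes: K' = 99 58 8c f0 8d cc 00.
K' ⊕ ipad = af 6e ba c6 bb fa 36; K' ⊕ opad = c5 04 d0 ac d1 90 5c.
m1: inner = H(af 6e ba c6 bb fa 36 2d 24 b9) = 05 92; tag = H(c5 04 d0 ac d1 90 5c 05 92) = 0499
m2: inner = H(af 6e ba c6 bb fa 36 58 62 48) = 05 8a; tag = H(c5 04 d0 ac d1 90 5c 05 8a) = 0491
m3: inner = H(af 6e ba c6 bb fa 36 ef f5 70) = 06 dc; tag = H(c5 04 d0 ac d1 90 5c 06 dc) = 04e4
m4: inner = H(af 6e ba c6 bb fa 36 6e 90 b5) = 06 3b; tag = H(c5 04 d0 ac d1 90 5c 06 3b) = 0443 ← matches

4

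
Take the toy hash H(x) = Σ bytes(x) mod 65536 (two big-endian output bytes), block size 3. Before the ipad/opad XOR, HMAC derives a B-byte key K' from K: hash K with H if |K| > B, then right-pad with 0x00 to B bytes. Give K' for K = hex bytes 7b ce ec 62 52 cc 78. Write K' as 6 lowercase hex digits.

|K| = 7 > B = 3, so first hash the key.
H(K): sum = 123+206+236+98+82+204+120 = 1069 → 04 2d.
Zero-pad H(K) = 04 2d to 3 bytes: K' = 04 2d 00.

042d00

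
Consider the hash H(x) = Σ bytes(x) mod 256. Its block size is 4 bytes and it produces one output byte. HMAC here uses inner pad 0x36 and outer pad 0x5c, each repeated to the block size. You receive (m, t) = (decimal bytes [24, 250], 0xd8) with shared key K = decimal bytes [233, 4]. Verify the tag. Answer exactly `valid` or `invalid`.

invalid

Key decimal bytes [233, 4] = e9 04 is 2 bytes ≤ B = 4; zero-pad to 4 bytes: K' = e9 04 00 00.
K' ⊕ ipad = df 32 36 36; K' ⊕ opad = b5 58 5c 5c.
Inner hash: sum = 223+50+54+54+24+250 = 655; mod 256 = 143 → 8f.
Outer hash (recomputed tag): sum = 181+88+92+92+143 = 596; mod 256 = 84 → 54.
Recomputed tag = 54; claimed = d8 → mismatch.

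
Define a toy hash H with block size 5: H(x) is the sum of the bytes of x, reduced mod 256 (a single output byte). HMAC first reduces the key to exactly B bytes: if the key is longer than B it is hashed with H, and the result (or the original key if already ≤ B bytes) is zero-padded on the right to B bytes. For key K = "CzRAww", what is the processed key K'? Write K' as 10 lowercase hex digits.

|K| = 6 > B = 5, so first hash the key.
H(K): sum = 67+122+82+65+119+119 = 574; mod 256 = 62 → 3e.
Zero-pad H(K) = 3e to 5 bytes: K' = 3e 00 00 00 00.

3e00000000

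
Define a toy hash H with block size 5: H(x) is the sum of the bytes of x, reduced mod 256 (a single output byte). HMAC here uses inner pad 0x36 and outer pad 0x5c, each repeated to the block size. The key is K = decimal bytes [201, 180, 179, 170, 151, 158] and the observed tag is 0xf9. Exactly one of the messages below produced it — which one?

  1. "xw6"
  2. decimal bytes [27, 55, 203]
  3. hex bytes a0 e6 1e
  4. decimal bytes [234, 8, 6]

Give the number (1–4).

1

Key decimal bytes [201, 180, 179, 170, 151, 158] = c9 b4 b3 aa 97 9e is 6 bytes > B = 5, so hash it first: H(key) = 0f, then zero-pad to 5 bytes: K' = 0f 00 00 00 00.
K' ⊕ ipad = 39 36 36 36 36; K' ⊕ opad = 53 5c 5c 5c 5c.
m1: inner = H(39 36 36 36 36 78 77 36) = 36; tag = H(53 5c 5c 5c 5c 36) = f9 ← matches
m2: inner = H(39 36 36 36 36 1b 37 cb) = 2e; tag = H(53 5c 5c 5c 5c 2e) = f1
m3: inner = H(39 36 36 36 36 a0 e6 1e) = b5; tag = H(53 5c 5c 5c 5c b5) = 78
m4: inner = H(39 36 36 36 36 ea 08 06) = 09; tag = H(53 5c 5c 5c 5c 09) = cc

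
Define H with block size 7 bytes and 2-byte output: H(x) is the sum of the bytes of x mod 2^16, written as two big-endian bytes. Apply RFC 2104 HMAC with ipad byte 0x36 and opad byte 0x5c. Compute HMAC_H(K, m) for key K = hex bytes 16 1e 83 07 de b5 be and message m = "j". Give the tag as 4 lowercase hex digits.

04a1

Key hex bytes 16 1e 83 07 de b5 be is exactly B = 7 bytes: K' = 16 1e 83 07 de b5 be.
K' ⊕ ipad = 20 28 b5 31 e8 83 88.  K' ⊕ opad = 4a 42 df 5b 82 e9 e2.
Inner input = (K'⊕ipad) ∥ m = 20 28 b5 31 e8 83 88 ∥ 6a.
Inner hash: sum = 32+40+181+49+232+131+136+106 = 907 → 03 8b.
Outer input = (K'⊕opad) ∥ inner = 4a 42 df 5b 82 e9 e2 ∥ 03 8b.
Outer hash (tag): sum = 74+66+223+91+130+233+226+3+139 = 1185 → 04 a1.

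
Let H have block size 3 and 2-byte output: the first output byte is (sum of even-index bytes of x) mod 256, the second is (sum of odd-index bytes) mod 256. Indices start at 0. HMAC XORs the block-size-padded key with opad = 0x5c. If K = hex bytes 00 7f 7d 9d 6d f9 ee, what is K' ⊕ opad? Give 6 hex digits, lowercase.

Key hex bytes 00 7f 7d 9d 6d f9 ee is 7 bytes > B = 3, so hash it first: H(key) = d8 15, then zero-pad to 3 bytes: K' = d8 15 00.
XOR each byte with 0x5c: d8⊕5c=84, 15⊕5c=49, 00⊕5c=5c.

84495c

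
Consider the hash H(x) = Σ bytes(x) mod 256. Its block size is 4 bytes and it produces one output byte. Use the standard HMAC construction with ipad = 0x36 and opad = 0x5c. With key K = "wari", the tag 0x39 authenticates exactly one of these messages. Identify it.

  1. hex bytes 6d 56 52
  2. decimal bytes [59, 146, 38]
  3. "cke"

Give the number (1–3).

3

Key "wari" = 77 61 72 69 is exactly B = 4 bytes: K' = 77 61 72 69.
K' ⊕ ipad = 41 57 44 5f; K' ⊕ opad = 2b 3d 2e 35.
m1: inner = H(41 57 44 5f 6d 56 52) = 50; tag = H(2b 3d 2e 35 50) = 1b
m2: inner = H(41 57 44 5f 3b 92 26) = 2e; tag = H(2b 3d 2e 35 2e) = f9
m3: inner = H(41 57 44 5f 63 6b 65) = 6e; tag = H(2b 3d 2e 35 6e) = 39 ← matches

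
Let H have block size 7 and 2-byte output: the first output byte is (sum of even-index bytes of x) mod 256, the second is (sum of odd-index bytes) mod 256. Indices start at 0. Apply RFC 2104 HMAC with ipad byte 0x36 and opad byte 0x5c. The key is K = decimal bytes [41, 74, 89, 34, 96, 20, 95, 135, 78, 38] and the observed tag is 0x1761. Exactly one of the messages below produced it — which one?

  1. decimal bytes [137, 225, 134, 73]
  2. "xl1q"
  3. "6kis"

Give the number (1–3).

2

Key decimal bytes [41, 74, 89, 34, 96, 20, 95, 135, 78, 38] = 29 4a 59 22 60 14 5f 87 4e 26 is 10 bytes > B = 7, so hash it first: H(key) = 8f 2d, then zero-pad to 7 bytes: K' = 8f 2d 00 00 00 00 00.
K' ⊕ ipad = b9 1b 36 36 36 36 36; K' ⊕ opad = d3 71 5c 5c 5c 5c 5c.
m1: inner = H(b9 1b 36 36 36 36 36 89 e1 86 49) = 85 96; tag = H(d3 71 5c 5c 5c 5c 5c 85 96) = 7dae
m2: inner = H(b9 1b 36 36 36 36 36 78 6c 31 71) = 38 30; tag = H(d3 71 5c 5c 5c 5c 5c 38 30) = 1761 ← matches
m3: inner = H(b9 1b 36 36 36 36 36 36 6b 69 73) = 39 26; tag = H(d3 71 5c 5c 5c 5c 5c 39 26) = 0d62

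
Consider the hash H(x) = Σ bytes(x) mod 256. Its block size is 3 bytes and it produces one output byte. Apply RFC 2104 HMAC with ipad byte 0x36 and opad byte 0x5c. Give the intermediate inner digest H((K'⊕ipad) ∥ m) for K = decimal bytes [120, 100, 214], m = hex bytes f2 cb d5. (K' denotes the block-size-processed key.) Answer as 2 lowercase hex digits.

12

Key decimal bytes [120, 100, 214] = 78 64 d6 is exactly B = 3 bytes: K' = 78 64 d6.
K' ⊕ ipad = 4e 52 e0.
Inner input = 4e 52 e0 ∥ f2 cb d5.
Inner hash: sum = 78+82+224+242+203+213 = 1042; mod 256 = 18 → 12.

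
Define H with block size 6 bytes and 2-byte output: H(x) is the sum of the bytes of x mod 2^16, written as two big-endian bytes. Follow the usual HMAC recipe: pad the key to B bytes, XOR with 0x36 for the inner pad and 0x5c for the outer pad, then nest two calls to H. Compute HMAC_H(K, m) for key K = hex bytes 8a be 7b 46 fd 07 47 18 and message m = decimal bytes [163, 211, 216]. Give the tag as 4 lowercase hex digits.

Key hex bytes 8a be 7b 46 fd 07 47 18 is 8 bytes > B = 6, so hash it first: H(key) = 03 6c, then zero-pad to 6 bytes: K' = 03 6c 00 00 00 00.
K' ⊕ ipad = 35 5a 36 36 36 36.  K' ⊕ opad = 5f 30 5c 5c 5c 5c.
Inner input = (K'⊕ipad) ∥ m = 35 5a 36 36 36 36 ∥ a3 d3 d8.
Inner hash: sum = 53+90+54+54+54+54+163+211+216 = 949 → 03 b5.
Outer input = (K'⊕opad) ∥ inner = 5f 30 5c 5c 5c 5c ∥ 03 b5.
Outer hash (tag): sum = 95+48+92+92+92+92+3+181 = 695 → 02 b7.

02b7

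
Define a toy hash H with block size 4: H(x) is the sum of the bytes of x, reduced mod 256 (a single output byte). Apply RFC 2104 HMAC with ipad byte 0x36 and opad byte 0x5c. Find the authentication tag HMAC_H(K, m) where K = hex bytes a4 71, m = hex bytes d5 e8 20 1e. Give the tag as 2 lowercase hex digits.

1d

Key hex bytes a4 71 is 2 bytes ≤ B = 4; zero-pad to 4 bytes: K' = a4 71 00 00.
K' ⊕ ipad = 92 47 36 36.  K' ⊕ opad = f8 2d 5c 5c.
Inner input = (K'⊕ipad) ∥ m = 92 47 36 36 ∥ d5 e8 20 1e.
Inner hash: sum = 146+71+54+54+213+232+32+30 = 832; mod 256 = 64 → 40.
Outer input = (K'⊕opad) ∥ inner = f8 2d 5c 5c ∥ 40.
Outer hash (tag): sum = 248+45+92+92+64 = 541; mod 256 = 29 → 1d.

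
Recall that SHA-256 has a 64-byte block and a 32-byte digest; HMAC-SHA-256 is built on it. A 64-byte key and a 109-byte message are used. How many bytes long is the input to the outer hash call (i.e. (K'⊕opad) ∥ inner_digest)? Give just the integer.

96

Key is 64 ≤ 64 bytes, zero-padded: |K'| = 64.
Outer input = (K'⊕opad) ∥ H(inner) → 64 + 32 = 96 bytes.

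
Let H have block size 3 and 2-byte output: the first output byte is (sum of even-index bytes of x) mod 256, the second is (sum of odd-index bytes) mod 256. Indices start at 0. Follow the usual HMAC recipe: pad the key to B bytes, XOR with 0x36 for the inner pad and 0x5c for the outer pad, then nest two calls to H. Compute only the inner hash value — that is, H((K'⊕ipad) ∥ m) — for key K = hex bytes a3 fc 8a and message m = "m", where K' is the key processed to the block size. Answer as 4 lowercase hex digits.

5137

Key hex bytes a3 fc 8a is exactly B = 3 bytes: K' = a3 fc 8a.
K' ⊕ ipad = 95 ca bc.
Inner input = 95 ca bc ∥ 6d.
Inner hash: even-index sum = 337 mod 256 = 81; odd-index sum = 311 mod 256 = 55 → 51 37.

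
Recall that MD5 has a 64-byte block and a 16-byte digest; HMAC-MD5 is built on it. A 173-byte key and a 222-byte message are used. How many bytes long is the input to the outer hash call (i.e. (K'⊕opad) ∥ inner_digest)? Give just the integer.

80

Key is 173 > 64 bytes, so it is hashed to 16 bytes then zero-padded to 64: |K'| = 64.
Outer input = (K'⊕opad) ∥ H(inner) → 64 + 16 = 80 bytes.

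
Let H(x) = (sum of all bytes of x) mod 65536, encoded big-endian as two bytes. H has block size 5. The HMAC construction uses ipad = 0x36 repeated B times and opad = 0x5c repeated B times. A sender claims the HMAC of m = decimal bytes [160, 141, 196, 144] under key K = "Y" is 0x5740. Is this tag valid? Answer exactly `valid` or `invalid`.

invalid

Key "Y" = 59 is 1 byte ≤ B = 5; zero-pad to 5 bytes: K' = 59 00 00 00 00.
K' ⊕ ipad = 6f 36 36 36 36; K' ⊕ opad = 05 5c 5c 5c 5c.
Inner hash: sum = 111+54+54+54+54+160+141+196+144 = 968 → 03 c8.
Outer hash (recomputed tag): sum = 5+92+92+92+92+3+200 = 576 → 02 40.
Recomputed tag = 0240; claimed = 5740 → mismatch.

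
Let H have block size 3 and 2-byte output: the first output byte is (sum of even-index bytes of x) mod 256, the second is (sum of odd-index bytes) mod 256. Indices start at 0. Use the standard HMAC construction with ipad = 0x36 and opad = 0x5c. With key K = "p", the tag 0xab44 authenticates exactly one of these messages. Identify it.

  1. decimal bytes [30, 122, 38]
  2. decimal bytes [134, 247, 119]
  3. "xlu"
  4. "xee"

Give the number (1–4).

3

Key "p" = 70 is 1 byte ≤ B = 3; zero-pad to 3 bytes: K' = 70 00 00.
K' ⊕ ipad = 46 36 36; K' ⊕ opad = 2c 5c 5c.
m1: inner = H(46 36 36 1e 7a 26) = f6 7a; tag = H(2c 5c 5c f6 7a) = 0252
m2: inner = H(46 36 36 86 f7 77) = 73 33; tag = H(2c 5c 5c 73 33) = bbcf
m3: inner = H(46 36 36 78 6c 75) = e8 23; tag = H(2c 5c 5c e8 23) = ab44 ← matches
m4: inner = H(46 36 36 78 65 65) = e1 13; tag = H(2c 5c 5c e1 13) = 9b3d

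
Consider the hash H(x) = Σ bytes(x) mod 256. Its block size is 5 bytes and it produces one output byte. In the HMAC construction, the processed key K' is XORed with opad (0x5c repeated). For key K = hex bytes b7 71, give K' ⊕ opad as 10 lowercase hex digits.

Key hex bytes b7 71 is 2 bytes ≤ B = 5; zero-pad to 5 bytes: K' = b7 71 00 00 00.
XOR each byte with 0x5c: b7⊕5c=eb, 71⊕5c=2d, 00⊕5c=5c, 00⊕5c=5c, 00⊕5c=5c.

eb2d5c5c5c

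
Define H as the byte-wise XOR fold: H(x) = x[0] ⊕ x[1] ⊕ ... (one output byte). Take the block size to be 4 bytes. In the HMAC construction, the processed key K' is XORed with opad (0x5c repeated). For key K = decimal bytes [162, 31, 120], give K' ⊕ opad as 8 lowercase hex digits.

fe43245c

Key decimal bytes [162, 31, 120] = a2 1f 78 is 3 bytes ≤ B = 4; zero-pad to 4 bytes: K' = a2 1f 78 00.
XOR each byte with 0x5c: a2⊕5c=fe, 1f⊕5c=43, 78⊕5c=24, 00⊕5c=5c.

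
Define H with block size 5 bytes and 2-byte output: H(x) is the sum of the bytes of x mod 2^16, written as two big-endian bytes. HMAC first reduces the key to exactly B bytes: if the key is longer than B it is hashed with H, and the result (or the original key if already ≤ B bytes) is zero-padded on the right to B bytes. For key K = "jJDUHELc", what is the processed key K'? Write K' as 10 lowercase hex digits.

|K| = 8 > B = 5, so first hash the key.
H(K): sum = 106+74+68+85+72+69+76+99 = 649 → 02 89.
Zero-pad H(K) = 02 89 to 5 bytes: K' = 02 89 00 00 00.

0289000000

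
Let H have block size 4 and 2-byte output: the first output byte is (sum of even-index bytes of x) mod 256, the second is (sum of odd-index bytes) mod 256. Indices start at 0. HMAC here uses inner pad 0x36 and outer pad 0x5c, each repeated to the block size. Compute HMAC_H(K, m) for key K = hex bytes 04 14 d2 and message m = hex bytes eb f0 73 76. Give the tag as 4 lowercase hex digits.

5a62

Key hex bytes 04 14 d2 is 3 bytes ≤ B = 4; zero-pad to 4 bytes: K' = 04 14 d2 00.
K' ⊕ ipad = 32 22 e4 36.  K' ⊕ opad = 58 48 8e 5c.
Inner input = (K'⊕ipad) ∥ m = 32 22 e4 36 ∥ eb f0 73 76.
Inner hash: even-index sum = 628 mod 256 = 116; odd-index sum = 446 mod 256 = 190 → 74 be.
Outer input = (K'⊕opad) ∥ inner = 58 48 8e 5c ∥ 74 be.
Outer hash (tag): even-index sum = 346 mod 256 = 90; odd-index sum = 354 mod 256 = 98 → 5a 62.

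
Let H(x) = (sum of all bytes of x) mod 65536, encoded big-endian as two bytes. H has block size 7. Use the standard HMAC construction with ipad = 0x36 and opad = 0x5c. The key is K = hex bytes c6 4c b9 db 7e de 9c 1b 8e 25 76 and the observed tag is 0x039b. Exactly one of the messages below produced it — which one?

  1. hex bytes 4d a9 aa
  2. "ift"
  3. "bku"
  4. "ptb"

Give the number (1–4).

1

Key hex bytes c6 4c b9 db 7e de 9c 1b 8e 25 76 is 11 bytes > B = 7, so hash it first: H(key) = 05 e2, then zero-pad to 7 bytes: K' = 05 e2 00 00 00 00 00.
K' ⊕ ipad = 33 d4 36 36 36 36 36; K' ⊕ opad = 59 be 5c 5c 5c 5c 5c.
m1: inner = H(33 d4 36 36 36 36 36 4d a9 aa) = 03 b5; tag = H(59 be 5c 5c 5c 5c 5c 03 b5) = 039b ← matches
m2: inner = H(33 d4 36 36 36 36 36 69 66 74) = 03 58; tag = H(59 be 5c 5c 5c 5c 5c 03 58) = 033e
m3: inner = H(33 d4 36 36 36 36 36 62 6b 75) = 03 57; tag = H(59 be 5c 5c 5c 5c 5c 03 57) = 033d
m4: inner = H(33 d4 36 36 36 36 36 70 74 62) = 03 5b; tag = H(59 be 5c 5c 5c 5c 5c 03 5b) = 0341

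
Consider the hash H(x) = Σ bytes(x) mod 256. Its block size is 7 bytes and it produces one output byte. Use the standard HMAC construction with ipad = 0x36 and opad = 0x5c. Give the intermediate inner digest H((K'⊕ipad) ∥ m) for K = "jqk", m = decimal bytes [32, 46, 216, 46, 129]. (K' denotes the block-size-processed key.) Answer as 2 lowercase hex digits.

Key "jqk" = 6a 71 6b is 3 bytes ≤ B = 7; zero-pad to 7 bytes: K' = 6a 71 6b 00 00 00 00.
K' ⊕ ipad = 5c 47 5d 36 36 36 36.
Inner input = 5c 47 5d 36 36 36 36 ∥ 20 2e d8 2e 81.
Inner hash: sum = 92+71+93+54+54+54+54+32+46+216+46+129 = 941; mod 256 = 173 → ad.

ad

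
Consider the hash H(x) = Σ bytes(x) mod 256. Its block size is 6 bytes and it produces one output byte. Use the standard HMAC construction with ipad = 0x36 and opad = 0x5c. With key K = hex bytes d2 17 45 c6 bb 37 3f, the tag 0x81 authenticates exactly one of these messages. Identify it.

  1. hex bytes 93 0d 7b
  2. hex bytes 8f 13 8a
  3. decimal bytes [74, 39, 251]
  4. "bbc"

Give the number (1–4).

Key hex bytes d2 17 45 c6 bb 37 3f is 7 bytes > B = 6, so hash it first: H(key) = 25, then zero-pad to 6 bytes: K' = 25 00 00 00 00 00.
K' ⊕ ipad = 13 36 36 36 36 36; K' ⊕ opad = 79 5c 5c 5c 5c 5c.
m1: inner = H(13 36 36 36 36 36 93 0d 7b) = 3c; tag = H(79 5c 5c 5c 5c 5c 3c) = 81 ← matches
m2: inner = H(13 36 36 36 36 36 8f 13 8a) = 4d; tag = H(79 5c 5c 5c 5c 5c 4d) = 92
m3: inner = H(13 36 36 36 36 36 4a 27 fb) = 8d; tag = H(79 5c 5c 5c 5c 5c 8d) = d2
m4: inner = H(13 36 36 36 36 36 62 62 63) = 48; tag = H(79 5c 5c 5c 5c 5c 48) = 8d

1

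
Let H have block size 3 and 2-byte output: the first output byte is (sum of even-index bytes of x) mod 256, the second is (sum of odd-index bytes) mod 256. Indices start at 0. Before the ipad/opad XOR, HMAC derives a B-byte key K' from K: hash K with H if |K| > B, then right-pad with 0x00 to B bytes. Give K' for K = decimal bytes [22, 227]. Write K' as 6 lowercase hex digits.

16e300

Key decimal bytes [22, 227] = 16 e3 is 2 bytes ≤ B = 3; zero-pad to 3 bytes: K' = 16 e3 00.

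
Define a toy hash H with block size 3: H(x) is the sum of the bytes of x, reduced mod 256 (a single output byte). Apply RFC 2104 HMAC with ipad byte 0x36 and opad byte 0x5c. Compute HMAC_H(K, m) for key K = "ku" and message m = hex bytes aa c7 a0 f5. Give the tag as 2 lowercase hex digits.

98

Key "ku" = 6b 75 is 2 bytes ≤ B = 3; zero-pad to 3 bytes: K' = 6b 75 00.
K' ⊕ ipad = 5d 43 36.  K' ⊕ opad = 37 29 5c.
Inner input = (K'⊕ipad) ∥ m = 5d 43 36 ∥ aa c7 a0 f5.
Inner hash: sum = 93+67+54+170+199+160+245 = 988; mod 256 = 220 → dc.
Outer input = (K'⊕opad) ∥ inner = 37 29 5c ∥ dc.
Outer hash (tag): sum = 55+41+92+220 = 408; mod 256 = 152 → 98.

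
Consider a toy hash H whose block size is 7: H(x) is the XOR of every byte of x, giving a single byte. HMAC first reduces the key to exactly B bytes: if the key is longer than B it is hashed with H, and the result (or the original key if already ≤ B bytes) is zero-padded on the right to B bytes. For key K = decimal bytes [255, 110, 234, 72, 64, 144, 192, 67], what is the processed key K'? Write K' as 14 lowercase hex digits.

|K| = 8 > B = 7, so first hash the key.
H(K): XOR ff⊕6e⊕ea⊕48⊕40⊕90⊕c0⊕43 = 60.
Zero-pad H(K) = 60 to 7 bytes: K' = 60 00 00 00 00 00 00.

60000000000000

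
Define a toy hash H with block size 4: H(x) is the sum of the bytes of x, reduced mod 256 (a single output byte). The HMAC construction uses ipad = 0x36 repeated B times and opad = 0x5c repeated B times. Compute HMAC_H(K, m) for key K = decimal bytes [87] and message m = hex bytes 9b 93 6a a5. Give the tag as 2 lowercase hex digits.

Key decimal bytes [87] = 57 is 1 byte ≤ B = 4; zero-pad to 4 bytes: K' = 57 00 00 00.
K' ⊕ ipad = 61 36 36 36.  K' ⊕ opad = 0b 5c 5c 5c.
Inner input = (K'⊕ipad) ∥ m = 61 36 36 36 ∥ 9b 93 6a a5.
Inner hash: sum = 97+54+54+54+155+147+106+165 = 832; mod 256 = 64 → 40.
Outer input = (K'⊕opad) ∥ inner = 0b 5c 5c 5c ∥ 40.
Outer hash (tag): sum = 11+92+92+92+64 = 351; mod 256 = 95 → 5f.

5f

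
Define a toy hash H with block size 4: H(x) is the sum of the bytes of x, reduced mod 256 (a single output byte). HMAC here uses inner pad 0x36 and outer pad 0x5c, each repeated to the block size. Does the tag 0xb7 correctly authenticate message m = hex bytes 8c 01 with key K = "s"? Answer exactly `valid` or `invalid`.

Key "s" = 73 is 1 byte ≤ B = 4; zero-pad to 4 bytes: K' = 73 00 00 00.
K' ⊕ ipad = 45 36 36 36; K' ⊕ opad = 2f 5c 5c 5c.
Inner hash: sum = 69+54+54+54+140+1 = 372; mod 256 = 116 → 74.
Outer hash (recomputed tag): sum = 47+92+92+92+116 = 439; mod 256 = 183 → b7.
Recomputed tag = b7; claimed = b7 → match.

valid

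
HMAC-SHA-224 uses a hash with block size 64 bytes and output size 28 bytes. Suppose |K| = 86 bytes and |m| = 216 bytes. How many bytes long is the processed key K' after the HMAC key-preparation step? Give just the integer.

Key is 86 > 64 bytes, so it is hashed to 28 bytes then zero-padded to 64: |K'| = 64.

64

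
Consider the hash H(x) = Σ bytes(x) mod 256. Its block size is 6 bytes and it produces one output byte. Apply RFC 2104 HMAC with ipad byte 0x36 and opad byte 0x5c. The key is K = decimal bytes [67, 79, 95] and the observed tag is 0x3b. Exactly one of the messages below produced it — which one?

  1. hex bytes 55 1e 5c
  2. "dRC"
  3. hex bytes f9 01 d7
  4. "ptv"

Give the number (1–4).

Key decimal bytes [67, 79, 95] = 43 4f 5f is 3 bytes ≤ B = 6; zero-pad to 6 bytes: K' = 43 4f 5f 00 00 00.
K' ⊕ ipad = 75 79 69 36 36 36; K' ⊕ opad = 1f 13 03 5c 5c 5c.
m1: inner = H(75 79 69 36 36 36 55 1e 5c) = c8; tag = H(1f 13 03 5c 5c 5c c8) = 11
m2: inner = H(75 79 69 36 36 36 64 52 43) = f2; tag = H(1f 13 03 5c 5c 5c f2) = 3b ← matches
m3: inner = H(75 79 69 36 36 36 f9 01 d7) = ca; tag = H(1f 13 03 5c 5c 5c ca) = 13
m4: inner = H(75 79 69 36 36 36 70 74 76) = 53; tag = H(1f 13 03 5c 5c 5c 53) = 9c

2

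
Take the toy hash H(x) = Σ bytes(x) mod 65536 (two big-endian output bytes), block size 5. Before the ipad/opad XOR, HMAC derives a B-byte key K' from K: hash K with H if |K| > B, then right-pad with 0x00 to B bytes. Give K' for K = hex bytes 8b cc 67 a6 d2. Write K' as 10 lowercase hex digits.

8bcc67a6d2

Key hex bytes 8b cc 67 a6 d2 is exactly B = 5 bytes: K' = 8b cc 67 a6 d2.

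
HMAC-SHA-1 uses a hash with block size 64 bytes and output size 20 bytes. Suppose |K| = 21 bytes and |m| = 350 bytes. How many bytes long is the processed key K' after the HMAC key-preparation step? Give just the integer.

64

Key is 21 ≤ 64 bytes, zero-padded: |K'| = 64.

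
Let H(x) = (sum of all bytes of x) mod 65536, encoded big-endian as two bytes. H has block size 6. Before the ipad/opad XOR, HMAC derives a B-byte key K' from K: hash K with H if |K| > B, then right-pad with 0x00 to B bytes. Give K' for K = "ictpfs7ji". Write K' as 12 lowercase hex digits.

|K| = 9 > B = 6, so first hash the key.
H(K): sum = 105+99+116+112+102+115+55+106+105 = 915 → 03 93.
Zero-pad H(K) = 03 93 to 6 bytes: K' = 03 93 00 00 00 00.

039300000000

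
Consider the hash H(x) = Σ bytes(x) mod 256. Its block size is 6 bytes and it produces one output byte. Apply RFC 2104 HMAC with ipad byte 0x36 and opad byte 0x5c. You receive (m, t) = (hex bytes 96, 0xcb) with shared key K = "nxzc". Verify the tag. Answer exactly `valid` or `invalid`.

Key "nxzc" = 6e 78 7a 63 is 4 bytes ≤ B = 6; zero-pad to 6 bytes: K' = 6e 78 7a 63 00 00.
K' ⊕ ipad = 58 4e 4c 55 36 36; K' ⊕ opad = 32 24 26 3f 5c 5c.
Inner hash: sum = 88+78+76+85+54+54+150 = 585; mod 256 = 73 → 49.
Outer hash (recomputed tag): sum = 50+36+38+63+92+92+73 = 444; mod 256 = 188 → bc.
Recomputed tag = bc; claimed = cb → mismatch.

invalid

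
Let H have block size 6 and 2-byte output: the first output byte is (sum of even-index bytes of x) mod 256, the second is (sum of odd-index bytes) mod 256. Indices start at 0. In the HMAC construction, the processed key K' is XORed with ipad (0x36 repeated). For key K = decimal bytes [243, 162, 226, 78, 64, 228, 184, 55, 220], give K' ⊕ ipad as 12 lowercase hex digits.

Key decimal bytes [243, 162, 226, 78, 64, 228, 184, 55, 220] = f3 a2 e2 4e 40 e4 b8 37 dc is 9 bytes > B = 6, so hash it first: H(key) = a9 0b, then zero-pad to 6 bytes: K' = a9 0b 00 00 00 00.
XOR each byte with 0x36: a9⊕36=9f, 0b⊕36=3d, 00⊕36=36, 00⊕36=36, 00⊕36=36, 00⊕36=36.

9f3d36363636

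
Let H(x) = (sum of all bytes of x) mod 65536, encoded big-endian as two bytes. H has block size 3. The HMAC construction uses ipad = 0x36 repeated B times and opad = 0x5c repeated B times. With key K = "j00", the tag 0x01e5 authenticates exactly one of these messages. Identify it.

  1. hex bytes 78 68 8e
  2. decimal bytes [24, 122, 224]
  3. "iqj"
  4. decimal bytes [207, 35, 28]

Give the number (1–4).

Key "j00" = 6a 30 30 is exactly B = 3 bytes: K' = 6a 30 30.
K' ⊕ ipad = 5c 06 06; K' ⊕ opad = 36 6c 6c.
m1: inner = H(5c 06 06 78 68 8e) = 01 d6; tag = H(36 6c 6c 01 d6) = 01e5 ← matches
m2: inner = H(5c 06 06 18 7a e0) = 01 da; tag = H(36 6c 6c 01 da) = 01e9
m3: inner = H(5c 06 06 69 71 6a) = 01 ac; tag = H(36 6c 6c 01 ac) = 01bb
m4: inner = H(5c 06 06 cf 23 1c) = 01 76; tag = H(36 6c 6c 01 76) = 0185

1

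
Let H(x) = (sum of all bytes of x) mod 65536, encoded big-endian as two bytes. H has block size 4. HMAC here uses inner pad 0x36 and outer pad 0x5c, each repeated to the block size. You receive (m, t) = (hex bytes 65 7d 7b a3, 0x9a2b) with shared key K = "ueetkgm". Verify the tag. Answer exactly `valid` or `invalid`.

Key "ueetkgm" = 75 65 65 74 6b 67 6d is 7 bytes > B = 4, so hash it first: H(key) = 02 f2, then zero-pad to 4 bytes: K' = 02 f2 00 00.
K' ⊕ ipad = 34 c4 36 36; K' ⊕ opad = 5e ae 5c 5c.
Inner hash: sum = 52+196+54+54+101+125+123+163 = 868 → 03 64.
Outer hash (recomputed tag): sum = 94+174+92+92+3+100 = 555 → 02 2b.
Recomputed tag = 022b; claimed = 9a2b → mismatch.

invalid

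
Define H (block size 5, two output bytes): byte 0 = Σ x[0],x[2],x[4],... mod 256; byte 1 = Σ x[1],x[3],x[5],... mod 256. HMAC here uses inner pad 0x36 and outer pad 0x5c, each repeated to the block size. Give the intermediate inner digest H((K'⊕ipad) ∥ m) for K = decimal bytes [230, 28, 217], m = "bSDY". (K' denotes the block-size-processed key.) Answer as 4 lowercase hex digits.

a106

Key decimal bytes [230, 28, 217] = e6 1c d9 is 3 bytes ≤ B = 5; zero-pad to 5 bytes: K' = e6 1c d9 00 00.
K' ⊕ ipad = d0 2a ef 36 36.
Inner input = d0 2a ef 36 36 ∥ 62 53 44 59.
Inner hash: even-index sum = 673 mod 256 = 161; odd-index sum = 262 mod 256 = 6 → a1 06.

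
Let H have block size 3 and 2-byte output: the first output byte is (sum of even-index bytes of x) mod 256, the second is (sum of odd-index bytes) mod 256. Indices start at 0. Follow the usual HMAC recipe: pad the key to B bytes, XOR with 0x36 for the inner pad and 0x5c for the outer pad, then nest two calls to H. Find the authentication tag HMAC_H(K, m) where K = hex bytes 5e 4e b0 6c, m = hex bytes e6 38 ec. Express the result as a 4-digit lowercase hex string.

0c8c

Key hex bytes 5e 4e b0 6c is 4 bytes > B = 3, so hash it first: H(key) = 0e ba, then zero-pad to 3 bytes: K' = 0e ba 00.
K' ⊕ ipad = 38 8c 36.  K' ⊕ opad = 52 e6 5c.
Inner input = (K'⊕ipad) ∥ m = 38 8c 36 ∥ e6 38 ec.
Inner hash: even-index sum = 166 mod 256 = 166; odd-index sum = 606 mod 256 = 94 → a6 5e.
Outer input = (K'⊕opad) ∥ inner = 52 e6 5c ∥ a6 5e.
Outer hash (tag): even-index sum = 268 mod 256 = 12; odd-index sum = 396 mod 256 = 140 → 0c 8c.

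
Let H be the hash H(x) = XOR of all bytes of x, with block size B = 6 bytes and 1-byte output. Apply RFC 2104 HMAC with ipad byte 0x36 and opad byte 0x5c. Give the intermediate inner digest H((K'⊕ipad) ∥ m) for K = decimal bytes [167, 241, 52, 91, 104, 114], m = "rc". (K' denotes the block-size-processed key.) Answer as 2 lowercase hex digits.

32

Key decimal bytes [167, 241, 52, 91, 104, 114] = a7 f1 34 5b 68 72 is exactly B = 6 bytes: K' = a7 f1 34 5b 68 72.
K' ⊕ ipad = 91 c7 02 6d 5e 44.
Inner input = 91 c7 02 6d 5e 44 ∥ 72 63.
Inner hash: XOR 91⊕c7⊕02⊕6d⊕5e⊕44⊕72⊕63 = 32.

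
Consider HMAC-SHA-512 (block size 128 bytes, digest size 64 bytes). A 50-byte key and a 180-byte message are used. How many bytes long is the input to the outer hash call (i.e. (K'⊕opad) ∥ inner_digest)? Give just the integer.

Key is 50 ≤ 128 bytes, zero-padded: |K'| = 128.
Outer input = (K'⊕opad) ∥ H(inner) → 128 + 64 = 192 bytes.

192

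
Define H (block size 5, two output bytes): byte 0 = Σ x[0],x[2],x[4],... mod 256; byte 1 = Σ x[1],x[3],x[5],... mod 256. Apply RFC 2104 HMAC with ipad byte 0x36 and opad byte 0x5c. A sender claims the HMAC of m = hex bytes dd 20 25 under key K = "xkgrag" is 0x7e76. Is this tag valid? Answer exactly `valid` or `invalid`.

Key "xkgrag" = 78 6b 67 72 61 67 is 6 bytes > B = 5, so hash it first: H(key) = 40 44, then zero-pad to 5 bytes: K' = 40 44 00 00 00.
K' ⊕ ipad = 76 72 36 36 36; K' ⊕ opad = 1c 18 5c 5c 5c.
Inner hash: even-index sum = 258 mod 256 = 2; odd-index sum = 426 mod 256 = 170 → 02 aa.
Outer hash (recomputed tag): even-index sum = 382 mod 256 = 126; odd-index sum = 118 mod 256 = 118 → 7e 76.
Recomputed tag = 7e76; claimed = 7e76 → match.

valid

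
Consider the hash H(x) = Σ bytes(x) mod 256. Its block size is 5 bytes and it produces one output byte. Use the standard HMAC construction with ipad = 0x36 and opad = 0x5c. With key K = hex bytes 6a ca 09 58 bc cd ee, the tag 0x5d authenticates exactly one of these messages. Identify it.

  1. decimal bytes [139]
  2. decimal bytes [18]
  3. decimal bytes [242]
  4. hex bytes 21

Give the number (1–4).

1

Key hex bytes 6a ca 09 58 bc cd ee is 7 bytes > B = 5, so hash it first: H(key) = 0c, then zero-pad to 5 bytes: K' = 0c 00 00 00 00.
K' ⊕ ipad = 3a 36 36 36 36; K' ⊕ opad = 50 5c 5c 5c 5c.
m1: inner = H(3a 36 36 36 36 8b) = 9d; tag = H(50 5c 5c 5c 5c 9d) = 5d ← matches
m2: inner = H(3a 36 36 36 36 12) = 24; tag = H(50 5c 5c 5c 5c 24) = e4
m3: inner = H(3a 36 36 36 36 f2) = 04; tag = H(50 5c 5c 5c 5c 04) = c4
m4: inner = H(3a 36 36 36 36 21) = 33; tag = H(50 5c 5c 5c 5c 33) = f3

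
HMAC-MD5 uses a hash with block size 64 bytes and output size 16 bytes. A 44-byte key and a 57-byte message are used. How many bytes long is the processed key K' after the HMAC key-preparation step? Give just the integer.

Key is 44 ≤ 64 bytes, zero-padded: |K'| = 64.

64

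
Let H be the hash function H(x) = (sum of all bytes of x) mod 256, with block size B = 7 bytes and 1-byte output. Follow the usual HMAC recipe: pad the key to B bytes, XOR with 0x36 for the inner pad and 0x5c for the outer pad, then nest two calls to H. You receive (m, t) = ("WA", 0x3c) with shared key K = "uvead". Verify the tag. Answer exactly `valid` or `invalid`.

Key "uvead" = 75 76 65 61 64 is 5 bytes ≤ B = 7; zero-pad to 7 bytes: K' = 75 76 65 61 64 00 00.
K' ⊕ ipad = 43 40 53 57 52 36 36; K' ⊕ opad = 29 2a 39 3d 38 5c 5c.
Inner hash: sum = 67+64+83+87+82+54+54+87+65 = 643; mod 256 = 131 → 83.
Outer hash (recomputed tag): sum = 41+42+57+61+56+92+92+131 = 572; mod 256 = 60 → 3c.
Recomputed tag = 3c; claimed = 3c → match.

valid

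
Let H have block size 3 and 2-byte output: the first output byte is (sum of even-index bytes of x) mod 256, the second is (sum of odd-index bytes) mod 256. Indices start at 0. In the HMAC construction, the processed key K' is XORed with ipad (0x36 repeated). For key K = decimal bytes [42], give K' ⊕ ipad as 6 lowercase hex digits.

1c3636

Key decimal bytes [42] = 2a is 1 byte ≤ B = 3; zero-pad to 3 bytes: K' = 2a 00 00.
XOR each byte with 0x36: 2a⊕36=1c, 00⊕36=36, 00⊕36=36.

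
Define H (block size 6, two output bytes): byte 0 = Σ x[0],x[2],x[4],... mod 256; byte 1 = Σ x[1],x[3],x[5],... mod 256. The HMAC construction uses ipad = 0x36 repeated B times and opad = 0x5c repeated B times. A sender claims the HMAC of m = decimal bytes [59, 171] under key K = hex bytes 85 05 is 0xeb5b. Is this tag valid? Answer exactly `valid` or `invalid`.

Key hex bytes 85 05 is 2 bytes ≤ B = 6; zero-pad to 6 bytes: K' = 85 05 00 00 00 00.
K' ⊕ ipad = b3 33 36 36 36 36; K' ⊕ opad = d9 59 5c 5c 5c 5c.
Inner hash: even-index sum = 346 mod 256 = 90; odd-index sum = 330 mod 256 = 74 → 5a 4a.
Outer hash (recomputed tag): even-index sum = 491 mod 256 = 235; odd-index sum = 347 mod 256 = 91 → eb 5b.
Recomputed tag = eb5b; claimed = eb5b → match.

valid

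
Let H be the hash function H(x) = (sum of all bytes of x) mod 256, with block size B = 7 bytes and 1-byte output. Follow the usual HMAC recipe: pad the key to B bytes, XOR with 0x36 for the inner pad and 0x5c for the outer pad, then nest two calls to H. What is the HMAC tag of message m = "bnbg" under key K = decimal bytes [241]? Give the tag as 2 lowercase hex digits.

Key decimal bytes [241] = f1 is 1 byte ≤ B = 7; zero-pad to 7 bytes: K' = f1 00 00 00 00 00 00.
K' ⊕ ipad = c7 36 36 36 36 36 36.  K' ⊕ opad = ad 5c 5c 5c 5c 5c 5c.
Inner input = (K'⊕ipad) ∥ m = c7 36 36 36 36 36 36 ∥ 62 6e 62 67.
Inner hash: sum = 199+54+54+54+54+54+54+98+110+98+103 = 932; mod 256 = 164 → a4.
Outer input = (K'⊕opad) ∥ inner = ad 5c 5c 5c 5c 5c 5c ∥ a4.
Outer hash (tag): sum = 173+92+92+92+92+92+92+164 = 889; mod 256 = 121 → 79.

79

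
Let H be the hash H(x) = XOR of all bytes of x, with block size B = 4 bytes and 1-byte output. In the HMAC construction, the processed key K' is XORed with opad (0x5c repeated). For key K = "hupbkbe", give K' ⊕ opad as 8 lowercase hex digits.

3f5c5c5c

Key "hupbkbe" = 68 75 70 62 6b 62 65 is 7 bytes > B = 4, so hash it first: H(key) = 63, then zero-pad to 4 bytes: K' = 63 00 00 00.
XOR each byte with 0x5c: 63⊕5c=3f, 00⊕5c=5c, 00⊕5c=5c, 00⊕5c=5c.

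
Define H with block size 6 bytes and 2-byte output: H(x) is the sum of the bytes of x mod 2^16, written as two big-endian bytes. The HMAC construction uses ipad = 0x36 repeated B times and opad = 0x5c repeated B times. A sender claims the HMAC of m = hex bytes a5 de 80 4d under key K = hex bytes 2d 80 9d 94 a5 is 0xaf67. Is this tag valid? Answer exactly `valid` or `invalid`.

invalid

Key hex bytes 2d 80 9d 94 a5 is 5 bytes ≤ B = 6; zero-pad to 6 bytes: K' = 2d 80 9d 94 a5 00.
K' ⊕ ipad = 1b b6 ab a2 93 36; K' ⊕ opad = 71 dc c1 c8 f9 5c.
Inner hash: sum = 27+182+171+162+147+54+165+222+128+77 = 1335 → 05 37.
Outer hash (recomputed tag): sum = 113+220+193+200+249+92+5+55 = 1127 → 04 67.
Recomputed tag = 0467; claimed = af67 → mismatch.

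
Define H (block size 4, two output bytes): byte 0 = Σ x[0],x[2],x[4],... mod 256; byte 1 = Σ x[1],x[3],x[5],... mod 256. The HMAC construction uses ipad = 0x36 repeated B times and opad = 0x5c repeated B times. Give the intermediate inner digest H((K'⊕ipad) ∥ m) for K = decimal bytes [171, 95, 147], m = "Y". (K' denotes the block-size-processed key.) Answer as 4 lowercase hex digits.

9b9f

Key decimal bytes [171, 95, 147] = ab 5f 93 is 3 bytes ≤ B = 4; zero-pad to 4 bytes: K' = ab 5f 93 00.
K' ⊕ ipad = 9d 69 a5 36.
Inner input = 9d 69 a5 36 ∥ 59.
Inner hash: even-index sum = 411 mod 256 = 155; odd-index sum = 159 mod 256 = 159 → 9b 9f.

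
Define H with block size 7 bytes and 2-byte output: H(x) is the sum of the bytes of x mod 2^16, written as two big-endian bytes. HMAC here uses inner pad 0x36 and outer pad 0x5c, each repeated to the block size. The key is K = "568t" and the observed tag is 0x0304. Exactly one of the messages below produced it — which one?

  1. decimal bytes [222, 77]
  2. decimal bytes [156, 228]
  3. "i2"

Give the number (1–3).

Key "568t" = 35 36 38 74 is 4 bytes ≤ B = 7; zero-pad to 7 bytes: K' = 35 36 38 74 00 00 00.
K' ⊕ ipad = 03 00 0e 42 36 36 36; K' ⊕ opad = 69 6a 64 28 5c 5c 5c.
m1: inner = H(03 00 0e 42 36 36 36 de 4d) = 02 20; tag = H(69 6a 64 28 5c 5c 5c 02 20) = 0295
m2: inner = H(03 00 0e 42 36 36 36 9c e4) = 02 75; tag = H(69 6a 64 28 5c 5c 5c 02 75) = 02ea
m3: inner = H(03 00 0e 42 36 36 36 69 32) = 01 90; tag = H(69 6a 64 28 5c 5c 5c 01 90) = 0304 ← matches

3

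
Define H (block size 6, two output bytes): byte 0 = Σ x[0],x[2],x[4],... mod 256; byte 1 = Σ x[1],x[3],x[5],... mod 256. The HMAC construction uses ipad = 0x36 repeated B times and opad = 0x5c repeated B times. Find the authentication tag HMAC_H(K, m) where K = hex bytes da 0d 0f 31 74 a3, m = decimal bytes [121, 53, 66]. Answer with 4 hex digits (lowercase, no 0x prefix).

23c9

Key hex bytes da 0d 0f 31 74 a3 is exactly B = 6 bytes: K' = da 0d 0f 31 74 a3.
K' ⊕ ipad = ec 3b 39 07 42 95.  K' ⊕ opad = 86 51 53 6d 28 ff.
Inner input = (K'⊕ipad) ∥ m = ec 3b 39 07 42 95 ∥ 79 35 42.
Inner hash: even-index sum = 546 mod 256 = 34; odd-index sum = 268 mod 256 = 12 → 22 0c.
Outer input = (K'⊕opad) ∥ inner = 86 51 53 6d 28 ff ∥ 22 0c.
Outer hash (tag): even-index sum = 291 mod 256 = 35; odd-index sum = 457 mod 256 = 201 → 23 c9.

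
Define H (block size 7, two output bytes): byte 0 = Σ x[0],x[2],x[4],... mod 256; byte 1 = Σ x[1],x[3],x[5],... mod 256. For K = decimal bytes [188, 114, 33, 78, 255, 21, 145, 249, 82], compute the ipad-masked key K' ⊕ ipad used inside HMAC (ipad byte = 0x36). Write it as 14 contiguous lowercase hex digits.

89f83636363636

Key decimal bytes [188, 114, 33, 78, 255, 21, 145, 249, 82] = bc 72 21 4e ff 15 91 f9 52 is 9 bytes > B = 7, so hash it first: H(key) = bf ce, then zero-pad to 7 bytes: K' = bf ce 00 00 00 00 00.
XOR each byte with 0x36: bf⊕36=89, ce⊕36=f8, 00⊕36=36, 00⊕36=36, 00⊕36=36, 00⊕36=36, 00⊕36=36.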